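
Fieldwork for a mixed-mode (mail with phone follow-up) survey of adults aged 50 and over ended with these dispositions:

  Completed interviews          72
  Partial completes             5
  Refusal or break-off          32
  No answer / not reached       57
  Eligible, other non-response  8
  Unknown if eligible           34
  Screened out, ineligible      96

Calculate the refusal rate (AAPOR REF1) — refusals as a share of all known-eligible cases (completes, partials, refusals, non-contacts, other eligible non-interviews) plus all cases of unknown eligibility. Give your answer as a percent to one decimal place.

Top: 32
Denominator: 72 + 5 + 32 + 57 + 8 + 34 = 208
REF1 = 32 / 208 = 0.1538

15.4%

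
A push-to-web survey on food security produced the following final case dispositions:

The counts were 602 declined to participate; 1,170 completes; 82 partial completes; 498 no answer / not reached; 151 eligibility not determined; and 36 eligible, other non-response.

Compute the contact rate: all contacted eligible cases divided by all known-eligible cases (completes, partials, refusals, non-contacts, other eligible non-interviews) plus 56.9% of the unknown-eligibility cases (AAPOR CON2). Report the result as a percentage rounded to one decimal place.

Num: 1170 + 82 + 602 + 36 = 1890
Determined eligible: 1170 + 82 + 602 + 498 + 36 = 2388
Eligible share of unknowns: 0.5690 × 151 = 85.92
Denom: 2388 + 85.92 = 2473.92
CON2 = 1890 / 2473.92 = 0.7640

76.4%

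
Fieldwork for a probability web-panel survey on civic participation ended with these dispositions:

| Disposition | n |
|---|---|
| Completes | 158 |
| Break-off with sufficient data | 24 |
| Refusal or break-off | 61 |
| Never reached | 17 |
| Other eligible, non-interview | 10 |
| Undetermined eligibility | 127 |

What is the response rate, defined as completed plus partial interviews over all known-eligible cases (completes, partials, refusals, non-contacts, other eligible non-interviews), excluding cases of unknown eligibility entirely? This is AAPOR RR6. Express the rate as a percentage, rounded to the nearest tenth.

67.4%

Numerator: 158 + 24 = 182
Base: 158 + 24 + 61 + 17 + 10 = 270
RR6 = 182 / 270 = 0.6741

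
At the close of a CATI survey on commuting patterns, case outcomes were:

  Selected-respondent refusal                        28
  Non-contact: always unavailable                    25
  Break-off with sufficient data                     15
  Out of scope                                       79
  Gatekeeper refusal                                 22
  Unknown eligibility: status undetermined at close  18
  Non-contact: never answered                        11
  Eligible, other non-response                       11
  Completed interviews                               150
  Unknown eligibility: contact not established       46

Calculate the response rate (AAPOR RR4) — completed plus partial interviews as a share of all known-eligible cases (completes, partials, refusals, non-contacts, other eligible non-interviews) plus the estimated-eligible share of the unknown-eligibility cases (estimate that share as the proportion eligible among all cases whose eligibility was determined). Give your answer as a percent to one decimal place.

Refusal or break-off = 22 + 28 = 50
Never reached = 11 + 25 = 36
Unknown eligibility = 46 + 18 = 64
Num: 150 + 15 = 165
Known eligible: 150 + 15 + 50 + 36 + 11 = 262
e = 262 / (262 + 79) = 262 / 341 = 0.7683
e × U: 0.7683 × 64 = 49.17
Denominator: 262 + 49.17 = 311.17
RR4 = 165 / 311.17 = 0.5303

53.0%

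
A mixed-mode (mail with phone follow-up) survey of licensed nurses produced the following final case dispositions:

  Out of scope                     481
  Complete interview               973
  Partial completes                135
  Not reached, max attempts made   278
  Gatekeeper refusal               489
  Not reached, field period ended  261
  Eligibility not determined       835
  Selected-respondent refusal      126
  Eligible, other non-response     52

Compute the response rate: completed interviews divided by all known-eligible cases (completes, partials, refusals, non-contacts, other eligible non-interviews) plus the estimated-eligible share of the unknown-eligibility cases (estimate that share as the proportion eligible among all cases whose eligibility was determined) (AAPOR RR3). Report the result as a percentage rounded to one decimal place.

32.4%

Refused = 489 + 126 = 615
No answer / not reached = 261 + 278 = 539
Numerator → 973
Determined eligible → 973 + 135 + 615 + 539 + 52 = 2314
e = 2314 / (2314 + 481) = 2314 / 2795 = 0.8279
Eligible share of unknowns → 0.8279 × 835 = 691.30
Denominator → 2314 + 691.30 = 3005.30
RR3 = 973 / 3005.30 = 0.3238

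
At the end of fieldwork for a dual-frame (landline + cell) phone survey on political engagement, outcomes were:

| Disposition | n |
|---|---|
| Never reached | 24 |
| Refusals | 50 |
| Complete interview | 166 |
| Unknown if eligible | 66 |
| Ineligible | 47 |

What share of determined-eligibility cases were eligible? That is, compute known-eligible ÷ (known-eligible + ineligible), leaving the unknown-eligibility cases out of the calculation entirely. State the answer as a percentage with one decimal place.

Determined eligible → 166 + 50 + 24 = 240
e = 240 / (240 + 47) = 240 / 287 = 0.8362

83.6%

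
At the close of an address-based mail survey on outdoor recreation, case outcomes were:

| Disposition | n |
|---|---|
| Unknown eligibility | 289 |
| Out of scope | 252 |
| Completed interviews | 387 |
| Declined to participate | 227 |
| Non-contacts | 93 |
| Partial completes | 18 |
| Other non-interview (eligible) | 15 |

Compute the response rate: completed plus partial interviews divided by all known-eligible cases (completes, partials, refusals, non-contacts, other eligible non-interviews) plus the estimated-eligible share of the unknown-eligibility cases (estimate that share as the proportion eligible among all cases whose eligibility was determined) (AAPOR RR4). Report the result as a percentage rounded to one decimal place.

Num: 387 + 18 = 405
Determined eligible: 387 + 18 + 227 + 93 + 15 = 740
e = 740 / (740 + 252) = 740 / 992 = 0.7460
Estimated eligible among unknowns: 0.7460 × 289 = 215.59
Denom: 740 + 215.59 = 955.59
RR4 = 405 / 955.59 = 0.4238

42.4%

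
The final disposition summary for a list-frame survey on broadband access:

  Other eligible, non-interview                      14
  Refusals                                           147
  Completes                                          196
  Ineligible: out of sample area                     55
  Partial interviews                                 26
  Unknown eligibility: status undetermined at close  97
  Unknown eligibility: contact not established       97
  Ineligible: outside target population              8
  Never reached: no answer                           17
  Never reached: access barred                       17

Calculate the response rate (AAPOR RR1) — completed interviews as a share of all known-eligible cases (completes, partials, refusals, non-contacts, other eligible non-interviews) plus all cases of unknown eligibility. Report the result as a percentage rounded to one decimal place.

Non-contacts = 17 + 17 = 34
Eligibility not determined = 97 + 97 = 194
Screened out, ineligible = 8 + 55 = 63
Num → 196
Denom → 196 + 26 + 147 + 34 + 14 + 194 = 611
RR1 = 196 / 611 = 0.3208

32.1%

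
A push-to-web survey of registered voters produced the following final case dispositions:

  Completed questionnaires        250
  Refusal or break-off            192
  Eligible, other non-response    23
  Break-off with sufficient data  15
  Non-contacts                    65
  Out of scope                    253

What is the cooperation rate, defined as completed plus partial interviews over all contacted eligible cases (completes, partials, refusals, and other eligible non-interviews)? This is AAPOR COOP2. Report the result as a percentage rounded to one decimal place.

55.2%

Top = 250 + 15 = 265
Base = 250 + 15 + 192 + 23 = 480
COOP2 = 265 / 480 = 0.5521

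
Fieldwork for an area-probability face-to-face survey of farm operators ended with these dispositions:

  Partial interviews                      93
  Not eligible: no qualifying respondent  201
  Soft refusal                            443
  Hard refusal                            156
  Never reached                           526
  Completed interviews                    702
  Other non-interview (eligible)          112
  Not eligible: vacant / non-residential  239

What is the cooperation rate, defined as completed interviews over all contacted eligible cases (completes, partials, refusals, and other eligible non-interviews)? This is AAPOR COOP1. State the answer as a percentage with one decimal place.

Refusals = 156 + 443 = 599
Not eligible = 201 + 239 = 440
Top → 702
Denominator → 702 + 93 + 599 + 112 = 1506
COOP1 = 702 / 1506 = 0.4661

46.6%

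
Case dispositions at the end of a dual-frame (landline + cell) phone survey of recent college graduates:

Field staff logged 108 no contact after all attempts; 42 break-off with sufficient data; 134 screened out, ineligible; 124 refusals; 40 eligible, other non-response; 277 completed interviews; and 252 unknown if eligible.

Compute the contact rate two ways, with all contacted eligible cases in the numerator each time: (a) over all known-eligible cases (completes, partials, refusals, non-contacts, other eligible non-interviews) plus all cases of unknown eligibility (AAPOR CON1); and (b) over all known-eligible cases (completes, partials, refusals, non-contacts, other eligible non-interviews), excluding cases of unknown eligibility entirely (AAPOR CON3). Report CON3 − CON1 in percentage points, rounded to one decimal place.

24.4

Top: 277 + 42 + 124 + 40 = 483
Denominator: 277 + 42 + 124 + 108 + 40 + 252 = 843
CON1 = 483 / 843 = 0.5730
Denominator: 277 + 42 + 124 + 108 + 40 = 591
CON3 = 483 / 591 = 0.8173
Difference = 81.73 − 57.30 = 24.43 percentage points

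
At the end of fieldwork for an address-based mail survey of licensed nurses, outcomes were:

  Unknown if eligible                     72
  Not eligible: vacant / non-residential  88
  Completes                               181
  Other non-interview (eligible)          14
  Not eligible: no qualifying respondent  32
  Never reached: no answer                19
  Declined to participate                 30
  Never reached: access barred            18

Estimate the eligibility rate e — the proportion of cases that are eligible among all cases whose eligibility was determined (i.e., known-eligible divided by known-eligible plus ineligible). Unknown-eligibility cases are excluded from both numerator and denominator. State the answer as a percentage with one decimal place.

No contact after all attempts = 19 + 18 = 37
Out of scope = 32 + 88 = 120
Eligible (known) = 181 + 30 + 37 + 14 = 262
e = 262 / (262 + 120) = 262 / 382 = 0.6859

68.6%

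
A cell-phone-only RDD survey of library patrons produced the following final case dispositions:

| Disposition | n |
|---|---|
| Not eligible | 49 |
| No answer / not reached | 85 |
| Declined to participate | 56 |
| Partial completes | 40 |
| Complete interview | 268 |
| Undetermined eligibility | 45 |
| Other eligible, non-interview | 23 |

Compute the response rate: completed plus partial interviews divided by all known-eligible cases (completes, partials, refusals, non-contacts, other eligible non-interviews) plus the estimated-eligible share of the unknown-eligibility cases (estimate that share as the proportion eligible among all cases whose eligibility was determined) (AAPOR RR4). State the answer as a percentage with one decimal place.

Numerator → 268 + 40 = 308
Eligible (known) → 268 + 40 + 56 + 85 + 23 = 472
e = 472 / (472 + 49) = 472 / 521 = 0.9060
Estimated eligible among unknowns → 0.9060 × 45 = 40.77
Denom → 472 + 40.77 = 512.77
RR4 = 308 / 512.77 = 0.6007

60.1%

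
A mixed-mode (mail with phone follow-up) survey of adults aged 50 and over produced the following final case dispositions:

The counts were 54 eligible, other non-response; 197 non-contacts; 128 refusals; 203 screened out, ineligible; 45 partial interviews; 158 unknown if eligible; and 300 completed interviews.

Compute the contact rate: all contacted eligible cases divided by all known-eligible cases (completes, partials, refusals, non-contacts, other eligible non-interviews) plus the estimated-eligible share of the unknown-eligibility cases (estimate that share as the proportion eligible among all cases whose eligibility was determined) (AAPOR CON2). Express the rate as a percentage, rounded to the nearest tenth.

62.2%

Top = 300 + 45 + 128 + 54 = 527
Eligible (known) = 300 + 45 + 128 + 197 + 54 = 724
e = 724 / (724 + 203) = 724 / 927 = 0.7810
Eligible share of unknowns = 0.7810 × 158 = 123.40
Base = 724 + 123.40 = 847.40
CON2 = 527 / 847.40 = 0.6219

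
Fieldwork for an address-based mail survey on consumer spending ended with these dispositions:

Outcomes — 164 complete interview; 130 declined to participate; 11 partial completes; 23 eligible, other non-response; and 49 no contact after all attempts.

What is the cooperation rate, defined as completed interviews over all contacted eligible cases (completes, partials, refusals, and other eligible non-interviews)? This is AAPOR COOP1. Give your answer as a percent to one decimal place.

Numerator: 164
Denominator: 164 + 11 + 130 + 23 = 328
COOP1 = 164 / 328 = 0.5000

50.0%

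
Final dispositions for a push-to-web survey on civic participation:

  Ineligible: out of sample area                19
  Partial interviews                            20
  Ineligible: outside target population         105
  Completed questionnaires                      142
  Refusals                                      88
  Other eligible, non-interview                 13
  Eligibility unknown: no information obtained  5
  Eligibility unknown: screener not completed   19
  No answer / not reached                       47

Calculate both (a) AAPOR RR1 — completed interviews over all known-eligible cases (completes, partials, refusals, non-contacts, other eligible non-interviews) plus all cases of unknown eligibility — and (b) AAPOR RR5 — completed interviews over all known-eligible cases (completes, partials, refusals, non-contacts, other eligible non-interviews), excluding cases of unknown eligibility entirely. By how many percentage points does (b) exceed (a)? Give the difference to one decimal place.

3.3

Eligibility not determined = 19 + 5 = 24
Ineligible = 105 + 19 = 124
Num: 142
Base: 142 + 20 + 88 + 47 + 13 + 24 = 334
RR1 = 142 / 334 = 0.4251
Base: 142 + 20 + 88 + 47 + 13 = 310
RR5 = 142 / 310 = 0.4581
Difference = 45.81 − 42.51 = 3.30 percentage points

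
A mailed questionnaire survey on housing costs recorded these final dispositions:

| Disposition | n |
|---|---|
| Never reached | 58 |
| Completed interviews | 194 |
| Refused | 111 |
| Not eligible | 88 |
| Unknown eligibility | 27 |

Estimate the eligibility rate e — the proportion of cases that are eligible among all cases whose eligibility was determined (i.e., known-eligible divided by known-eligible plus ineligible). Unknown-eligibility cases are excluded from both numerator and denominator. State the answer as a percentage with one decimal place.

Determined eligible → 194 + 111 + 58 = 363
e = 363 / (363 + 88) = 363 / 451 = 0.8049

80.5%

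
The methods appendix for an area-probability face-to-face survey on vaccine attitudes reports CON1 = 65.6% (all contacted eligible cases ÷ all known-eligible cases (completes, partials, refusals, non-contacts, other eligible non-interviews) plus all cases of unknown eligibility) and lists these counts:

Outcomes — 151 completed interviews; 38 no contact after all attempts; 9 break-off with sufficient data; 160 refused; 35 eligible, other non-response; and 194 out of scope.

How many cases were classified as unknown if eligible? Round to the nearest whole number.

Top → 151 + 9 + 160 + 35 = 355
CON1 = 355 / D = 0.656
D = 355 / 0.656 = 541.2
Remaining denominator categories sum to 393
unknown if eligible = 541.2 − 393 ≈ 148

148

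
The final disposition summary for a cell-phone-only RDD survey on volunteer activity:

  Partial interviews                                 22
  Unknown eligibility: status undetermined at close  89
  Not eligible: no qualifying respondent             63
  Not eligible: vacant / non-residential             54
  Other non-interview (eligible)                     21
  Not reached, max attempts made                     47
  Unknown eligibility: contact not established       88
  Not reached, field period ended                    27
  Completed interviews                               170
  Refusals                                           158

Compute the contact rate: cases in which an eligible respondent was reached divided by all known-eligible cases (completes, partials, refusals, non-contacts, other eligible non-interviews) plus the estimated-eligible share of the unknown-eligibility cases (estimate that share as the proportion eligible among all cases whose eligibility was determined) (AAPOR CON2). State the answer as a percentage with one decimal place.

Non-contacts = 27 + 47 = 74
Undetermined eligibility = 88 + 89 = 177
Screened out, ineligible = 63 + 54 = 117
Top → 170 + 22 + 158 + 21 = 371
Known eligible → 170 + 22 + 158 + 74 + 21 = 445
e = 445 / (445 + 117) = 445 / 562 = 0.7918
e × U → 0.7918 × 177 = 140.15
Denom → 445 + 140.15 = 585.15
CON2 = 371 / 585.15 = 0.6340

63.4%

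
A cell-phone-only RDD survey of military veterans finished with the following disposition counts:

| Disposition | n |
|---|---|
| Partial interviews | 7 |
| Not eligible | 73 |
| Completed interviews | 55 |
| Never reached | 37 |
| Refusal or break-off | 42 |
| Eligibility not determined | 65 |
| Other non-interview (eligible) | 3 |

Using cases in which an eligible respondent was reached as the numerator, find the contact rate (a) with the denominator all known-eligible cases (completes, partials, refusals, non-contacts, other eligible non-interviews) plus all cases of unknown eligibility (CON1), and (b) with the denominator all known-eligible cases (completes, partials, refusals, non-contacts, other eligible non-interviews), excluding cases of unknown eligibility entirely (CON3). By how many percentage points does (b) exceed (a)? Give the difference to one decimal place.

23.1

Numerator = 55 + 7 + 42 + 3 = 107
Denom = 55 + 7 + 42 + 37 + 3 + 65 = 209
CON1 = 107 / 209 = 0.5120
Denom = 55 + 7 + 42 + 37 + 3 = 144
CON3 = 107 / 144 = 0.7431
Difference = 74.31 − 51.20 = 23.11 percentage points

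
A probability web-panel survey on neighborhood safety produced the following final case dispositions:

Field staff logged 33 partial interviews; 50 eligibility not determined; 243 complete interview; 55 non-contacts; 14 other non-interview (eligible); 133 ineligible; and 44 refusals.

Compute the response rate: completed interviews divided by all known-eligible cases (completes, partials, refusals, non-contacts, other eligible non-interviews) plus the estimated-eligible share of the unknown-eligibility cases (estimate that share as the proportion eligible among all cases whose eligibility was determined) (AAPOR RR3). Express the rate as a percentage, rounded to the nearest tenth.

Top = 243
Eligible (known) = 243 + 33 + 44 + 55 + 14 = 389
e = 389 / (389 + 133) = 389 / 522 = 0.7452
Estimated eligible among unknowns = 0.7452 × 50 = 37.26
Denominator = 389 + 37.26 = 426.26
RR3 = 243 / 426.26 = 0.5701

57.0%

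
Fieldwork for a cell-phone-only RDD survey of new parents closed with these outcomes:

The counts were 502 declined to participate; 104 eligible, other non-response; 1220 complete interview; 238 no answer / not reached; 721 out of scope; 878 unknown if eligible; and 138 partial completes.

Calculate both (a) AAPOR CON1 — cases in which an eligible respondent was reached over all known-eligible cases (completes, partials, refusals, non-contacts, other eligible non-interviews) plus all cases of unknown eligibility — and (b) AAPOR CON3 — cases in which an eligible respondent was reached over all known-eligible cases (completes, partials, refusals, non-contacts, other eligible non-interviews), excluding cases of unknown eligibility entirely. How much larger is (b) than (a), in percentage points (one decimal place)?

Num → 1220 + 138 + 502 + 104 = 1964
Base → 1220 + 138 + 502 + 238 + 104 + 878 = 3080
CON1 = 1964 / 3080 = 0.6377
Base → 1220 + 138 + 502 + 238 + 104 = 2202
CON3 = 1964 / 2202 = 0.8919
Difference = 89.19 − 63.77 = 25.42 percentage points

25.4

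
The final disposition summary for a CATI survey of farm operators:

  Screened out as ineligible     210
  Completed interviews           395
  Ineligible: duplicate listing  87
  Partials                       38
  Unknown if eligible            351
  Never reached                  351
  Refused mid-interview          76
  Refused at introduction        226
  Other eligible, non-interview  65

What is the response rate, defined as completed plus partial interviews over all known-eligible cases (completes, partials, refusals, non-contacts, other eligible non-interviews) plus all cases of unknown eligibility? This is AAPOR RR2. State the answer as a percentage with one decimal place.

Refusal or break-off = 226 + 76 = 302
Out of scope = 210 + 87 = 297
Num: 395 + 38 = 433
Base: 395 + 38 + 302 + 351 + 65 + 351 = 1502
RR2 = 433 / 1502 = 0.2883

28.8%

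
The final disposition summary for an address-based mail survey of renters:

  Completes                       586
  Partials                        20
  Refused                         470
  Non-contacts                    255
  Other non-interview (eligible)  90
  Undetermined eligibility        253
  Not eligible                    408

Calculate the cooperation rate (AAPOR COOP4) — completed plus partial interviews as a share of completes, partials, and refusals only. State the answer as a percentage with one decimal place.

Num: 586 + 20 = 606
Base: 586 + 20 + 470 = 1076
COOP4 = 606 / 1076 = 0.5632

56.3%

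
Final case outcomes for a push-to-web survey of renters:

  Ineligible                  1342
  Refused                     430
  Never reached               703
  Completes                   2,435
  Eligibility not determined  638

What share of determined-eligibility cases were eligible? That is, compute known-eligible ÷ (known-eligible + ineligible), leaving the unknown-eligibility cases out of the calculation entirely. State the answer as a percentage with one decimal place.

72.7%

Eligible (known) = 2435 + 430 + 703 = 3568
e = 3568 / (3568 + 1342) = 3568 / 4910 = 0.7267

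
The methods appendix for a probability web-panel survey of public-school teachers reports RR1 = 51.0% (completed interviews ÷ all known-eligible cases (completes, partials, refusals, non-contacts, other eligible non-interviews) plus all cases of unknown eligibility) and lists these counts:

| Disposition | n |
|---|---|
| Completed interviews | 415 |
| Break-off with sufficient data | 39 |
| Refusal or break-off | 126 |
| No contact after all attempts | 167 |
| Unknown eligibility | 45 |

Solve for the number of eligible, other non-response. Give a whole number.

22

RR1 = 415 / D = 0.510
D = 415 / 0.510 = 813.7
Rest of base = 792
eligible, other non-response = 813.7 − 792 ≈ 22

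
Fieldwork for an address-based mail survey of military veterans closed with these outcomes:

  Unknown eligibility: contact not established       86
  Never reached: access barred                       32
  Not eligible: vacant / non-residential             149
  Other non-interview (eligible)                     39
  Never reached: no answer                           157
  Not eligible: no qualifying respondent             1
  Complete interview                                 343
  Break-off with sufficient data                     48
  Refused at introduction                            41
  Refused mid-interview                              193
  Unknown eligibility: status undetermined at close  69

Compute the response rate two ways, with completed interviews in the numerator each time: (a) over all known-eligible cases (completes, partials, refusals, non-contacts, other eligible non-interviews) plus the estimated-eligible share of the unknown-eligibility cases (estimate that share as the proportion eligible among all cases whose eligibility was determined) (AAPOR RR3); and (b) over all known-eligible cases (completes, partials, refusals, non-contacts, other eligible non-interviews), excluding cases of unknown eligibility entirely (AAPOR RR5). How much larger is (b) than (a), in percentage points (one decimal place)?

5.4

Refusals = 41 + 193 = 234
No answer / not reached = 157 + 32 = 189
Eligibility not determined = 86 + 69 = 155
Not eligible = 1 + 149 = 150
Num: 343
Determined eligible: 343 + 48 + 234 + 189 + 39 = 853
e = 853 / (853 + 150) = 853 / 1003 = 0.8504
e × U: 0.8504 × 155 = 131.81
Denominator: 853 + 131.81 = 984.81
RR3 = 343 / 984.81 = 0.3483
Denominator: 343 + 48 + 234 + 189 + 39 = 853
RR5 = 343 / 853 = 0.4021
Difference = 40.21 − 34.83 = 5.38 percentage points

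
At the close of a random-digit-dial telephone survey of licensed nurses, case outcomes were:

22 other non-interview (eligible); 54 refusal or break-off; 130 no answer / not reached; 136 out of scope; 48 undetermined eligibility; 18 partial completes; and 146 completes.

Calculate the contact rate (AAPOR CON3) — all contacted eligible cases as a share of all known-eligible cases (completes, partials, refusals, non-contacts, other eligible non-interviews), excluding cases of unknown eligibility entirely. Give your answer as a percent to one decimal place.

64.9%

Top: 146 + 18 + 54 + 22 = 240
Denom: 146 + 18 + 54 + 130 + 22 = 370
CON3 = 240 / 370 = 0.6486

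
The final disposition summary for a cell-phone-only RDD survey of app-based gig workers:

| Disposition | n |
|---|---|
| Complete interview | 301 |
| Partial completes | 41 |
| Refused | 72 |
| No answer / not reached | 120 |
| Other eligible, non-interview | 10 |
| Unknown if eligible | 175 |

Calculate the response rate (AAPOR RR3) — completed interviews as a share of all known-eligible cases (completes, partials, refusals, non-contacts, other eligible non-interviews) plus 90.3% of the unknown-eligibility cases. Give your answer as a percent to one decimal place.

42.9%

Num = 301
Determined eligible = 301 + 41 + 72 + 120 + 10 = 544
Estimated eligible among unknowns = 0.9030 × 175 = 158.03
Denominator = 544 + 158.03 = 702.03
RR3 = 301 / 702.03 = 0.4288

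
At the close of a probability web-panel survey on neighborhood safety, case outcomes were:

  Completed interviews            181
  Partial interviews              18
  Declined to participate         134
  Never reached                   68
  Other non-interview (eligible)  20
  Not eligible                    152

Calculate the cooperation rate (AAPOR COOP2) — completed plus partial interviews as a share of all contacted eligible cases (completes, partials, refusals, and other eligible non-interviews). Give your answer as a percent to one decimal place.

56.4%

Num = 181 + 18 = 199
Denom = 181 + 18 + 134 + 20 = 353
COOP2 = 199 / 353 = 0.5637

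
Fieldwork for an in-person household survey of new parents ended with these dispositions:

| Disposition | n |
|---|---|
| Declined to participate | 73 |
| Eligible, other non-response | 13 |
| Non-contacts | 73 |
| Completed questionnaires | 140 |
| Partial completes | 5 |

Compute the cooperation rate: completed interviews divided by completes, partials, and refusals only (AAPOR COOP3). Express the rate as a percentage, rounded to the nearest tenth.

64.2%

Top = 140
Denominator = 140 + 5 + 73 = 218
COOP3 = 140 / 218 = 0.6422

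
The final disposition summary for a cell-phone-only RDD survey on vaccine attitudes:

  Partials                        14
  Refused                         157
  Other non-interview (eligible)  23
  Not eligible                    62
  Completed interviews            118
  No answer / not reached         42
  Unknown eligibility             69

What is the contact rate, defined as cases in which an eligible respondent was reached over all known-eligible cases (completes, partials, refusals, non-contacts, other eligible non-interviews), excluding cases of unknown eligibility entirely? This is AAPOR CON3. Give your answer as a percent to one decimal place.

Top → 118 + 14 + 157 + 23 = 312
Denom → 118 + 14 + 157 + 42 + 23 = 354
CON3 = 312 / 354 = 0.8814

88.1%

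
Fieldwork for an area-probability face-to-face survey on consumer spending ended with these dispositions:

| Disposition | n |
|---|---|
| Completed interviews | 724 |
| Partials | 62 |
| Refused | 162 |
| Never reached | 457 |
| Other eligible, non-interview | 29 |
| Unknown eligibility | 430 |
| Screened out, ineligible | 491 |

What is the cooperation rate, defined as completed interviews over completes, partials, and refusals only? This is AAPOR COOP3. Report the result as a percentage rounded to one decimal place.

Top = 724
Base = 724 + 62 + 162 = 948
COOP3 = 724 / 948 = 0.7637

76.4%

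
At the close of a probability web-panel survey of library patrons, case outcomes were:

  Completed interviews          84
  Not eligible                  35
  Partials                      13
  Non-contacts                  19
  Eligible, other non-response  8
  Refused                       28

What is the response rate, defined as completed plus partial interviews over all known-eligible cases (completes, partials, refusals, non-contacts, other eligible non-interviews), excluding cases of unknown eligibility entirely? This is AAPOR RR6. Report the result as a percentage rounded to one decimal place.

Numerator → 84 + 13 = 97
Denominator → 84 + 13 + 28 + 19 + 8 = 152
RR6 = 97 / 152 = 0.6382

63.8%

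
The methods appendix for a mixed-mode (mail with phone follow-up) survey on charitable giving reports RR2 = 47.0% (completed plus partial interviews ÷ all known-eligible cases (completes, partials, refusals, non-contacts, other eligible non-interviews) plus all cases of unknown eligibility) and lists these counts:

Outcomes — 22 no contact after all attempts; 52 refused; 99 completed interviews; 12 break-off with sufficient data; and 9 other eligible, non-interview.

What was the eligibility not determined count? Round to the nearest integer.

42

Numerator = 99 + 12 = 111
RR2 = 111 / D = 0.470
D = 111 / 0.470 = 236.2
Rest of base = 194
eligibility not determined = 236.2 − 194 ≈ 42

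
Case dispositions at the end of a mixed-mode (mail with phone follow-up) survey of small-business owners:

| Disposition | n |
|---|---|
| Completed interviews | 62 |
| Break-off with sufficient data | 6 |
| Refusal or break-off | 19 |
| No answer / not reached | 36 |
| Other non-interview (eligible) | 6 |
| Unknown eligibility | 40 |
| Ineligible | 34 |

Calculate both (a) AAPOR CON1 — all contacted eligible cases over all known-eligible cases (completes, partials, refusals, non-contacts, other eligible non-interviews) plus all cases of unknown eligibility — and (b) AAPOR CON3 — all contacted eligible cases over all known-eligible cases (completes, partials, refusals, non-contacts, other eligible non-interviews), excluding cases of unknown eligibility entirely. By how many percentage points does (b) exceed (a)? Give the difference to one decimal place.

Numerator: 62 + 6 + 19 + 6 = 93
Base: 62 + 6 + 19 + 36 + 6 + 40 = 169
CON1 = 93 / 169 = 0.5503
Base: 62 + 6 + 19 + 36 + 6 = 129
CON3 = 93 / 129 = 0.7209
Difference = 72.09 − 55.03 = 17.06 percentage points

17.1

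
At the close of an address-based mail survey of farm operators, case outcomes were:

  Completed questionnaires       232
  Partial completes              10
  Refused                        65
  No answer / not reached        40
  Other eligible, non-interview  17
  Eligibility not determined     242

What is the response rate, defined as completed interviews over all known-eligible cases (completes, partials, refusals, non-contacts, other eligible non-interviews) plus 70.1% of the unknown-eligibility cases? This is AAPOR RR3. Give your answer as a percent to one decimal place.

Numerator → 232
Known eligible → 232 + 10 + 65 + 40 + 17 = 364
e × U → 0.7010 × 242 = 169.64
Base → 364 + 169.64 = 533.64
RR3 = 232 / 533.64 = 0.4348

43.5%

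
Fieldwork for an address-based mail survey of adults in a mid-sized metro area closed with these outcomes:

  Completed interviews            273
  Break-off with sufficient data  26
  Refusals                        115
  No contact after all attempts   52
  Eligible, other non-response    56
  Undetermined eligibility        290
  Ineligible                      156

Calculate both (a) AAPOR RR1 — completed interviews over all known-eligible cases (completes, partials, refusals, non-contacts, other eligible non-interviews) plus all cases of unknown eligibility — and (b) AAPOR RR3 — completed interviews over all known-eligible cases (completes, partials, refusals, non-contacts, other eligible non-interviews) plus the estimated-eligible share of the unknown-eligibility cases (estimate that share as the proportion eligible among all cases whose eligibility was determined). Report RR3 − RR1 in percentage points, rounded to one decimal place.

Numerator: 273
Base: 273 + 26 + 115 + 52 + 56 + 290 = 812
RR1 = 273 / 812 = 0.3362
Determined eligible: 273 + 26 + 115 + 52 + 56 = 522
e = 522 / (522 + 156) = 522 / 678 = 0.7699
e × U: 0.7699 × 290 = 223.27
Base: 522 + 223.27 = 745.27
RR3 = 273 / 745.27 = 0.3663
Difference = 36.63 − 33.62 = 3.01 percentage points

3.0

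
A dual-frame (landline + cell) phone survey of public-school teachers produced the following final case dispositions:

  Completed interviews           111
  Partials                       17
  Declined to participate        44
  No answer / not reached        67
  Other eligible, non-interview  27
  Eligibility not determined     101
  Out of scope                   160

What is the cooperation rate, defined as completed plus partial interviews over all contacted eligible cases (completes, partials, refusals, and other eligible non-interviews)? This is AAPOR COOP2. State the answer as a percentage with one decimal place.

64.3%

Numerator → 111 + 17 = 128
Base → 111 + 17 + 44 + 27 = 199
COOP2 = 128 / 199 = 0.6432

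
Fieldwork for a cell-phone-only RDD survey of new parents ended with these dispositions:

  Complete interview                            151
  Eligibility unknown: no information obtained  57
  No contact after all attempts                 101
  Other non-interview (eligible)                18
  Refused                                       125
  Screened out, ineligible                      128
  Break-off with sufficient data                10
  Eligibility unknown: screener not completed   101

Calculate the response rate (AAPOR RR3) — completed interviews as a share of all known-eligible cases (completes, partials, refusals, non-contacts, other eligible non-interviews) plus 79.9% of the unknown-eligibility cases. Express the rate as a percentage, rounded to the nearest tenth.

28.4%

Eligibility not determined = 101 + 57 = 158
Numerator = 151
Known eligible = 151 + 10 + 125 + 101 + 18 = 405
Estimated eligible among unknowns = 0.7990 × 158 = 126.24
Base = 405 + 126.24 = 531.24
RR3 = 151 / 531.24 = 0.2842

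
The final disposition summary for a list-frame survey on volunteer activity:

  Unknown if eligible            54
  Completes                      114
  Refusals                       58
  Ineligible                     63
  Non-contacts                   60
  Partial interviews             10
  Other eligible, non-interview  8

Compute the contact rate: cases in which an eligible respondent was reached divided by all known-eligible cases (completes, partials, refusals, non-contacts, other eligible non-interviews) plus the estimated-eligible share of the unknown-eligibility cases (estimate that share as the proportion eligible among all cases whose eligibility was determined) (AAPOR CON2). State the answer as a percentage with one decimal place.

Top = 114 + 10 + 58 + 8 = 190
Determined eligible = 114 + 10 + 58 + 60 + 8 = 250
e = 250 / (250 + 63) = 250 / 313 = 0.7987
e × U = 0.7987 × 54 = 43.13
Base = 250 + 43.13 = 293.13
CON2 = 190 / 293.13 = 0.6482

64.8%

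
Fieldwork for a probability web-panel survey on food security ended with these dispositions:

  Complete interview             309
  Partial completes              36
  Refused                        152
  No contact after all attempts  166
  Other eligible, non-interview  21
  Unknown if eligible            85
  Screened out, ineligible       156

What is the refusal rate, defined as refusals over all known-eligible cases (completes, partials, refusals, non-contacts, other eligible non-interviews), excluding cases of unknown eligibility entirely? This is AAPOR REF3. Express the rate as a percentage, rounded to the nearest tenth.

Top: 152
Denom: 309 + 36 + 152 + 166 + 21 = 684
REF3 = 152 / 684 = 0.2222

22.2%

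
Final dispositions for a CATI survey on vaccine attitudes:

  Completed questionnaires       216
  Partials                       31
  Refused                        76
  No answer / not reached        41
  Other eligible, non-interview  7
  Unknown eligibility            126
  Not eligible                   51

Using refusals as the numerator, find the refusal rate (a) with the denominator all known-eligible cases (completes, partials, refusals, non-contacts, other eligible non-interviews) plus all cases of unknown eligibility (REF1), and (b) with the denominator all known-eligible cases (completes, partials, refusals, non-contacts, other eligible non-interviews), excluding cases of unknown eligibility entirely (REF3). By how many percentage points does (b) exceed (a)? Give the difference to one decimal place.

5.2

Top → 76
Base → 216 + 31 + 76 + 41 + 7 + 126 = 497
REF1 = 76 / 497 = 0.1529
Base → 216 + 31 + 76 + 41 + 7 = 371
REF3 = 76 / 371 = 0.2049
Difference = 20.49 − 15.29 = 5.20 percentage points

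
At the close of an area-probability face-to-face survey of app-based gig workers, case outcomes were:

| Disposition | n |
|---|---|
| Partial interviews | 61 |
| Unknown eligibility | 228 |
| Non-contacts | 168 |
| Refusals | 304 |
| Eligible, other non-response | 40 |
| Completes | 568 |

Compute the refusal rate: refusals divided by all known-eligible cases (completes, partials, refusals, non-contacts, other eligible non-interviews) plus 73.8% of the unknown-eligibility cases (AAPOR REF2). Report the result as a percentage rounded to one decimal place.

Top → 304
Determined eligible → 568 + 61 + 304 + 168 + 40 = 1141
Eligible share of unknowns → 0.7380 × 228 = 168.26
Denominator → 1141 + 168.26 = 1309.26
REF2 = 304 / 1309.26 = 0.2322

23.2%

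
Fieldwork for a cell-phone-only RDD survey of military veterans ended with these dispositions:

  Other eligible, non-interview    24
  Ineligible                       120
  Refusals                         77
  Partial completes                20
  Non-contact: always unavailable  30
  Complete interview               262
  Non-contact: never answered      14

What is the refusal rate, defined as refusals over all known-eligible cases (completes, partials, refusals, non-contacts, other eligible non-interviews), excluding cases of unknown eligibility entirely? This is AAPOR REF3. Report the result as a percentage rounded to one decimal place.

Non-contacts = 14 + 30 = 44
Numerator = 77
Denom = 262 + 20 + 77 + 44 + 24 = 427
REF3 = 77 / 427 = 0.1803

18.0%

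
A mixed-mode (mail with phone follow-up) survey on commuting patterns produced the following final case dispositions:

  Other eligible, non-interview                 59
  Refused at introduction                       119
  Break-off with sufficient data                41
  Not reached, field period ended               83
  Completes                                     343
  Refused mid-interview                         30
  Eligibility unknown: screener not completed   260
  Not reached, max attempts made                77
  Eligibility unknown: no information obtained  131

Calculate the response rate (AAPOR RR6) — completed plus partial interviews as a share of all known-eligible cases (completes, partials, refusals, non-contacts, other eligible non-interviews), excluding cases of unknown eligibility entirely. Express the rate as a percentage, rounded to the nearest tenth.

Refusal or break-off = 119 + 30 = 149
No answer / not reached = 83 + 77 = 160
Eligibility not determined = 260 + 131 = 391
Num → 343 + 41 = 384
Denom → 343 + 41 + 149 + 160 + 59 = 752
RR6 = 384 / 752 = 0.5106

51.1%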